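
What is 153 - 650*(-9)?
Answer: 6003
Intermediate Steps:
153 - 650*(-9) = 153 - 130*(-45) = 153 + 5850 = 6003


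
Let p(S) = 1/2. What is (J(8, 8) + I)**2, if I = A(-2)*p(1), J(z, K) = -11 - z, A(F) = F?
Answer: 400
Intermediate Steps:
p(S) = 1/2
I = -1 (I = -2*1/2 = -1)
(J(8, 8) + I)**2 = ((-11 - 1*8) - 1)**2 = ((-11 - 8) - 1)**2 = (-19 - 1)**2 = (-20)**2 = 400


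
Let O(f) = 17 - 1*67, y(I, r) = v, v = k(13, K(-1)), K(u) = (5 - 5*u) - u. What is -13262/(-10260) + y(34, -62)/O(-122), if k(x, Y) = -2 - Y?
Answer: 1048/675 ≈ 1.5526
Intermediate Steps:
K(u) = 5 - 6*u
v = -13 (v = -2 - (5 - 6*(-1)) = -2 - (5 + 6) = -2 - 1*11 = -2 - 11 = -13)
y(I, r) = -13
O(f) = -50 (O(f) = 17 - 67 = -50)
-13262/(-10260) + y(34, -62)/O(-122) = -13262/(-10260) - 13/(-50) = -13262*(-1/10260) - 13*(-1/50) = 349/270 + 13/50 = 1048/675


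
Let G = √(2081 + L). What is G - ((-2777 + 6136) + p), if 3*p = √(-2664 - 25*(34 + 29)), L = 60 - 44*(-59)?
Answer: -3359 + √4737 - I*√471 ≈ -3290.2 - 21.703*I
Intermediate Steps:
L = 2656 (L = 60 + 2596 = 2656)
p = I*√471 (p = √(-2664 - 25*(34 + 29))/3 = √(-2664 - 25*63)/3 = √(-2664 - 1575)/3 = √(-4239)/3 = (3*I*√471)/3 = I*√471 ≈ 21.703*I)
G = √4737 (G = √(2081 + 2656) = √4737 ≈ 68.826)
G - ((-2777 + 6136) + p) = √4737 - ((-2777 + 6136) + I*√471) = √4737 - (3359 + I*√471) = √4737 + (-3359 - I*√471) = -3359 + √4737 - I*√471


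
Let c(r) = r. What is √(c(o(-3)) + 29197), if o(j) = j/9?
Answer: √262770/3 ≈ 170.87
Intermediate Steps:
o(j) = j/9 (o(j) = j*(⅑) = j/9)
√(c(o(-3)) + 29197) = √((⅑)*(-3) + 29197) = √(-⅓ + 29197) = √(87590/3) = √262770/3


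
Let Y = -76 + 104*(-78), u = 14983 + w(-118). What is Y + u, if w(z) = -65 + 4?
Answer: 6734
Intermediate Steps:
w(z) = -61
u = 14922 (u = 14983 - 61 = 14922)
Y = -8188 (Y = -76 - 8112 = -8188)
Y + u = -8188 + 14922 = 6734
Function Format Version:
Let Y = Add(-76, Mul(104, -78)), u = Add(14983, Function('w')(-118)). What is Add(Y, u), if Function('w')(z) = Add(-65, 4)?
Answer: 6734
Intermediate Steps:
Function('w')(z) = -61
u = 14922 (u = Add(14983, -61) = 14922)
Y = -8188 (Y = Add(-76, -8112) = -8188)
Add(Y, u) = Add(-8188, 14922) = 6734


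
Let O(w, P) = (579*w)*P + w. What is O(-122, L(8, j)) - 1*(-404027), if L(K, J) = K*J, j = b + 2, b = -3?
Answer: 969009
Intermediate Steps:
j = -1 (j = -3 + 2 = -1)
L(K, J) = J*K
O(w, P) = w + 579*P*w (O(w, P) = 579*P*w + w = w + 579*P*w)
O(-122, L(8, j)) - 1*(-404027) = -122*(1 + 579*(-1*8)) - 1*(-404027) = -122*(1 + 579*(-8)) + 404027 = -122*(1 - 4632) + 404027 = -122*(-4631) + 404027 = 564982 + 404027 = 969009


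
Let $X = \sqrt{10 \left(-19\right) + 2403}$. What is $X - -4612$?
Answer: $4612 + \sqrt{2213} \approx 4659.0$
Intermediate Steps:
$X = \sqrt{2213}$ ($X = \sqrt{-190 + 2403} = \sqrt{2213} \approx 47.043$)
$X - -4612 = \sqrt{2213} - -4612 = \sqrt{2213} + 4612 = 4612 + \sqrt{2213}$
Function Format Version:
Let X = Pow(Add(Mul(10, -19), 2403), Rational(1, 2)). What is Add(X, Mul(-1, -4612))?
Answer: Add(4612, Pow(2213, Rational(1, 2))) ≈ 4659.0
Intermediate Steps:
X = Pow(2213, Rational(1, 2)) (X = Pow(Add(-190, 2403), Rational(1, 2)) = Pow(2213, Rational(1, 2)) ≈ 47.043)
Add(X, Mul(-1, -4612)) = Add(Pow(2213, Rational(1, 2)), Mul(-1, -4612)) = Add(Pow(2213, Rational(1, 2)), 4612) = Add(4612, Pow(2213, Rational(1, 2)))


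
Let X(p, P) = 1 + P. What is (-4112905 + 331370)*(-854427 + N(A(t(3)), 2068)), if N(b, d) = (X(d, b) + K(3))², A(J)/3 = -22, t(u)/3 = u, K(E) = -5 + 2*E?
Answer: 3215556438085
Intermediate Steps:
t(u) = 3*u
A(J) = -66 (A(J) = 3*(-22) = -66)
N(b, d) = (2 + b)² (N(b, d) = ((1 + b) + (-5 + 2*3))² = ((1 + b) + (-5 + 6))² = ((1 + b) + 1)² = (2 + b)²)
(-4112905 + 331370)*(-854427 + N(A(t(3)), 2068)) = (-4112905 + 331370)*(-854427 + (2 - 66)²) = -3781535*(-854427 + (-64)²) = -3781535*(-854427 + 4096) = -3781535*(-850331) = 3215556438085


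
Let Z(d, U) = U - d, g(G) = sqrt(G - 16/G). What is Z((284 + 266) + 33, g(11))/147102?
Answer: -583/147102 + sqrt(1155)/1618122 ≈ -0.0039422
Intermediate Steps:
Z((284 + 266) + 33, g(11))/147102 = (sqrt(11 - 16/11) - ((284 + 266) + 33))/147102 = (sqrt(11 - 16*1/11) - (550 + 33))*(1/147102) = (sqrt(11 - 16/11) - 1*583)*(1/147102) = (sqrt(105/11) - 583)*(1/147102) = (sqrt(1155)/11 - 583)*(1/147102) = (-583 + sqrt(1155)/11)*(1/147102) = -583/147102 + sqrt(1155)/1618122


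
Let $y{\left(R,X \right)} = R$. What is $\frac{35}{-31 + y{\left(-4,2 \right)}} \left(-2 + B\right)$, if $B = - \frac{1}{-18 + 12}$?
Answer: $\frac{11}{6} \approx 1.8333$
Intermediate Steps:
$B = \frac{1}{6}$ ($B = - \frac{1}{-6} = \left(-1\right) \left(- \frac{1}{6}\right) = \frac{1}{6} \approx 0.16667$)
$\frac{35}{-31 + y{\left(-4,2 \right)}} \left(-2 + B\right) = \frac{35}{-31 - 4} \left(-2 + \frac{1}{6}\right) = \frac{35}{-35} \left(- \frac{11}{6}\right) = 35 \left(- \frac{1}{35}\right) \left(- \frac{11}{6}\right) = \left(-1\right) \left(- \frac{11}{6}\right) = \frac{11}{6}$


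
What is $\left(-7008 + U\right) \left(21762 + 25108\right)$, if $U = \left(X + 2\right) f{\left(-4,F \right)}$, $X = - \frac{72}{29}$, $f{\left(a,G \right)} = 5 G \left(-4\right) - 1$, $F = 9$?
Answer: $- \frac{9406715260}{29} \approx -3.2437 \cdot 10^{8}$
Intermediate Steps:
$f{\left(a,G \right)} = -1 - 20 G$ ($f{\left(a,G \right)} = - 20 G - 1 = -1 - 20 G$)
$X = - \frac{72}{29}$ ($X = \left(-72\right) \frac{1}{29} = - \frac{72}{29} \approx -2.4828$)
$U = \frac{2534}{29}$ ($U = \left(- \frac{72}{29} + 2\right) \left(-1 - 180\right) = - \frac{14 \left(-1 - 180\right)}{29} = \left(- \frac{14}{29}\right) \left(-181\right) = \frac{2534}{29} \approx 87.379$)
$\left(-7008 + U\right) \left(21762 + 25108\right) = \left(-7008 + \frac{2534}{29}\right) \left(21762 + 25108\right) = \left(- \frac{200698}{29}\right) 46870 = - \frac{9406715260}{29}$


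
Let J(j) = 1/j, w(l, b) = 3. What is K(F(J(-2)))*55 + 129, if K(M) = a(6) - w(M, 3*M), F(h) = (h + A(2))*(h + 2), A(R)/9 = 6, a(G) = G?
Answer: 294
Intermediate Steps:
A(R) = 54 (A(R) = 9*6 = 54)
F(h) = (2 + h)*(54 + h) (F(h) = (h + 54)*(h + 2) = (54 + h)*(2 + h) = (2 + h)*(54 + h))
K(M) = 3 (K(M) = 6 - 1*3 = 6 - 3 = 3)
K(F(J(-2)))*55 + 129 = 3*55 + 129 = 165 + 129 = 294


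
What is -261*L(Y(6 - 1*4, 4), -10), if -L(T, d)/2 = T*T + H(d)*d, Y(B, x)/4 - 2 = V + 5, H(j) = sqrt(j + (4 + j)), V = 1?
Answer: 534528 - 20880*I ≈ 5.3453e+5 - 20880.0*I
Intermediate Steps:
H(j) = sqrt(4 + 2*j)
Y(B, x) = 32 (Y(B, x) = 8 + 4*(1 + 5) = 8 + 4*6 = 8 + 24 = 32)
L(T, d) = -2*T**2 - 2*d*sqrt(4 + 2*d) (L(T, d) = -2*(T*T + sqrt(4 + 2*d)*d) = -2*(T**2 + d*sqrt(4 + 2*d)) = -2*T**2 - 2*d*sqrt(4 + 2*d))
-261*L(Y(6 - 1*4, 4), -10) = -261*(-2*32**2 - 2*(-10)*sqrt(4 + 2*(-10))) = -261*(-2*1024 - 2*(-10)*sqrt(4 - 20)) = -261*(-2048 - 2*(-10)*sqrt(-16)) = -261*(-2048 - 2*(-10)*4*I) = -261*(-2048 + 80*I) = 534528 - 20880*I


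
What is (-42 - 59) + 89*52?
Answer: 4527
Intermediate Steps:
(-42 - 59) + 89*52 = -101 + 4628 = 4527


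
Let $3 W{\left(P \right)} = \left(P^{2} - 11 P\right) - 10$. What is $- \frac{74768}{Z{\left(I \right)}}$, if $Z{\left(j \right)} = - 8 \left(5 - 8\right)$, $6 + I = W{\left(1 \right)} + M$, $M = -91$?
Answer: $- \frac{9346}{3} \approx -3115.3$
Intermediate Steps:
$W{\left(P \right)} = - \frac{10}{3} - \frac{11 P}{3} + \frac{P^{2}}{3}$ ($W{\left(P \right)} = \frac{\left(P^{2} - 11 P\right) - 10}{3} = \frac{-10 + P^{2} - 11 P}{3} = - \frac{10}{3} - \frac{11 P}{3} + \frac{P^{2}}{3}$)
$I = - \frac{311}{3}$ ($I = -6 - \frac{293}{3} = - \frac{311}{3} \approx -103.67$)
$Z{\left(j \right)} = 24$ ($Z{\left(j \right)} = \left(-8\right) \left(-3\right) = 24$)
$- \frac{74768}{Z{\left(I \right)}} = - \frac{74768}{24} = \left(-74768\right) \frac{1}{24} = - \frac{9346}{3}$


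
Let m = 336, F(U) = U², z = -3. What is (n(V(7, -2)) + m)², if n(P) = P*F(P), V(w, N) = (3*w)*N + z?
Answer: 8242642521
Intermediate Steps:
V(w, N) = -3 + 3*N*w (V(w, N) = (3*w)*N - 3 = 3*N*w - 3 = -3 + 3*N*w)
n(P) = P³ (n(P) = P*P² = P³)
(n(V(7, -2)) + m)² = ((-3 + 3*(-2)*7)³ + 336)² = ((-3 - 42)³ + 336)² = ((-45)³ + 336)² = (-91125 + 336)² = (-90789)² = 8242642521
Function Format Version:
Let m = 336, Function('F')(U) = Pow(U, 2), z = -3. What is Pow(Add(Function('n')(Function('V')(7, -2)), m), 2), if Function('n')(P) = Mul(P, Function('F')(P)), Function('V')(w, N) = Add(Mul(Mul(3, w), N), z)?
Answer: 8242642521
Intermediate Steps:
Function('V')(w, N) = Add(-3, Mul(3, N, w)) (Function('V')(w, N) = Add(Mul(Mul(3, w), N), -3) = Add(Mul(3, N, w), -3) = Add(-3, Mul(3, N, w)))
Function('n')(P) = Pow(P, 3) (Function('n')(P) = Mul(P, Pow(P, 2)) = Pow(P, 3))
Pow(Add(Function('n')(Function('V')(7, -2)), m), 2) = Pow(Add(Pow(Add(-3, Mul(3, -2, 7)), 3), 336), 2) = Pow(Add(Pow(Add(-3, -42), 3), 336), 2) = Pow(Add(Pow(-45, 3), 336), 2) = Pow(Add(-91125, 336), 2) = Pow(-90789, 2) = 8242642521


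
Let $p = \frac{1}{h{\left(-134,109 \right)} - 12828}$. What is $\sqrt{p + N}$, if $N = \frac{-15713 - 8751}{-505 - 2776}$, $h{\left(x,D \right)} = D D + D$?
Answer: $\frac{\sqrt{56357565528378}}{2749478} \approx 2.7304$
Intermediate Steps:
$h{\left(x,D \right)} = D + D^{2}$ ($h{\left(x,D \right)} = D^{2} + D = D + D^{2}$)
$N = \frac{24464}{3281}$ ($N = - \frac{24464}{-3281} = \left(-24464\right) \left(- \frac{1}{3281}\right) = \frac{24464}{3281} \approx 7.4563$)
$p = - \frac{1}{838}$ ($p = \frac{1}{109 \left(1 + 109\right) - 12828} = \frac{1}{109 \cdot 110 - 12828} = \frac{1}{11990 - 12828} = \frac{1}{-838} = - \frac{1}{838} \approx -0.0011933$)
$\sqrt{p + N} = \sqrt{- \frac{1}{838} + \frac{24464}{3281}} = \sqrt{\frac{20497551}{2749478}} = \frac{\sqrt{56357565528378}}{2749478}$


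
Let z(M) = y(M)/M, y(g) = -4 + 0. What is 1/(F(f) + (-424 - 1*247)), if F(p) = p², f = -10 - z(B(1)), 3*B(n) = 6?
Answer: -1/607 ≈ -0.0016474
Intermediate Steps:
y(g) = -4
B(n) = 2 (B(n) = (⅓)*6 = 2)
z(M) = -4/M
f = -8 (f = -10 - (-4)/2 = -10 - 1*(-2) = -10 + 2 = -8)
1/(F(f) + (-424 - 1*247)) = 1/((-8)² + (-424 - 1*247)) = 1/(64 + (-424 - 247)) = 1/(64 - 671) = 1/(-607) = -1/607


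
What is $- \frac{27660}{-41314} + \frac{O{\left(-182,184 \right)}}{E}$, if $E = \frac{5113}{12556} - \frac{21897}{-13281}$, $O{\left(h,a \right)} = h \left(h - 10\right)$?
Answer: $\frac{40125254702097546}{2360712842215} \approx 16997.0$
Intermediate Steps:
$O{\left(h,a \right)} = h \left(-10 + h\right)$ ($O{\left(h,a \right)} = h \left(h - 10\right) = h \left(-10 + h\right)$)
$E = \frac{114281495}{55585412}$ ($E = 5113 \cdot \frac{1}{12556} - - \frac{7299}{4427} = \frac{5113}{12556} + \frac{7299}{4427} = \frac{114281495}{55585412} \approx 2.056$)
$- \frac{27660}{-41314} + \frac{O{\left(-182,184 \right)}}{E} = - \frac{27660}{-41314} + \frac{\left(-182\right) \left(-10 - 182\right)}{\frac{114281495}{55585412}} = \left(-27660\right) \left(- \frac{1}{41314}\right) + \left(-182\right) \left(-192\right) \frac{55585412}{114281495} = \frac{13830}{20657} + 34944 \cdot \frac{55585412}{114281495} = \frac{13830}{20657} + \frac{1942376636928}{114281495} = \frac{40125254702097546}{2360712842215}$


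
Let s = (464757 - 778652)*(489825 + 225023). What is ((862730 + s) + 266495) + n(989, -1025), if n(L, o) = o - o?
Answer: -224386083735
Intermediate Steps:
s = -224387212960 (s = -313895*714848 = -224387212960)
n(L, o) = 0
((862730 + s) + 266495) + n(989, -1025) = ((862730 - 224387212960) + 266495) + 0 = (-224386350230 + 266495) + 0 = -224386083735 + 0 = -224386083735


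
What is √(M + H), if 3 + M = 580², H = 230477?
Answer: 3*√62986 ≈ 752.91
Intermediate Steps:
M = 336397 (M = -3 + 580² = -3 + 336400 = 336397)
√(M + H) = √(336397 + 230477) = √566874 = 3*√62986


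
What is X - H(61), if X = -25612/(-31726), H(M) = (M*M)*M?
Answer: -3600586797/15863 ≈ -2.2698e+5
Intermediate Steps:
H(M) = M**3 (H(M) = M**2*M = M**3)
X = 12806/15863 (X = -25612*(-1/31726) = 12806/15863 ≈ 0.80729)
X - H(61) = 12806/15863 - 1*61**3 = 12806/15863 - 1*226981 = 12806/15863 - 226981 = -3600586797/15863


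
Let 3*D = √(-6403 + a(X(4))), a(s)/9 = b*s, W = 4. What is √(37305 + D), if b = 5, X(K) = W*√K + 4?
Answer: √(335745 + 3*I*√5863)/3 ≈ 193.15 + 0.066073*I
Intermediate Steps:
X(K) = 4 + 4*√K (X(K) = 4*√K + 4 = 4 + 4*√K)
a(s) = 45*s (a(s) = 9*(5*s) = 45*s)
D = I*√5863/3 (D = √(-6403 + 45*(4 + 4*√4))/3 = √(-6403 + 45*(4 + 4*2))/3 = √(-6403 + 45*(4 + 8))/3 = √(-6403 + 45*12)/3 = √(-6403 + 540)/3 = √(-5863)/3 = (I*√5863)/3 = I*√5863/3 ≈ 25.523*I)
√(37305 + D) = √(37305 + I*√5863/3)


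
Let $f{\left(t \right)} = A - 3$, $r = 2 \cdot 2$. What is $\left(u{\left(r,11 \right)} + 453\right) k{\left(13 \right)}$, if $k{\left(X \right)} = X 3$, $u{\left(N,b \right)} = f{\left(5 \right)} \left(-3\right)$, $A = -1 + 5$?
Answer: $17550$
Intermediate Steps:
$A = 4$
$r = 4$
$f{\left(t \right)} = 1$ ($f{\left(t \right)} = 4 - 3 = 1$)
$u{\left(N,b \right)} = -3$ ($u{\left(N,b \right)} = 1 \left(-3\right) = -3$)
$k{\left(X \right)} = 3 X$
$\left(u{\left(r,11 \right)} + 453\right) k{\left(13 \right)} = \left(-3 + 453\right) 3 \cdot 13 = 450 \cdot 39 = 17550$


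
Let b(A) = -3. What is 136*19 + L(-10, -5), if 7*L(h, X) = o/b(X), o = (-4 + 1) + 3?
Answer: 2584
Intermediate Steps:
o = 0 (o = -3 + 3 = 0)
L(h, X) = 0 (L(h, X) = (0/(-3))/7 = (0*(-1/3))/7 = (1/7)*0 = 0)
136*19 + L(-10, -5) = 136*19 + 0 = 2584 + 0 = 2584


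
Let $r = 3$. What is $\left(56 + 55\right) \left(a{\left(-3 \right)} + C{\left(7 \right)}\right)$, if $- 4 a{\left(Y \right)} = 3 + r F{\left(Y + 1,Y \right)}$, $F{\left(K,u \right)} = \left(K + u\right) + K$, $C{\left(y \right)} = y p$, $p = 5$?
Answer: $\frac{8769}{2} \approx 4384.5$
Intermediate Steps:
$C{\left(y \right)} = 5 y$ ($C{\left(y \right)} = y 5 = 5 y$)
$F{\left(K,u \right)} = u + 2 K$
$a{\left(Y \right)} = - \frac{9}{4} - \frac{9 Y}{4}$ ($a{\left(Y \right)} = - \frac{3 + 3 \left(Y + 2 \left(Y + 1\right)\right)}{4} = - \frac{3 + 3 \left(Y + 2 \left(1 + Y\right)\right)}{4} = - \frac{3 + 3 \left(Y + \left(2 + 2 Y\right)\right)}{4} = - \frac{3 + 3 \left(2 + 3 Y\right)}{4} = - \frac{3 + \left(6 + 9 Y\right)}{4} = - \frac{9 + 9 Y}{4} = - \frac{9}{4} - \frac{9 Y}{4}$)
$\left(56 + 55\right) \left(a{\left(-3 \right)} + C{\left(7 \right)}\right) = \left(56 + 55\right) \left(\left(- \frac{9}{4} - - \frac{27}{4}\right) + 5 \cdot 7\right) = 111 \left(\left(- \frac{9}{4} + \frac{27}{4}\right) + 35\right) = 111 \left(\frac{9}{2} + 35\right) = 111 \cdot \frac{79}{2} = \frac{8769}{2}$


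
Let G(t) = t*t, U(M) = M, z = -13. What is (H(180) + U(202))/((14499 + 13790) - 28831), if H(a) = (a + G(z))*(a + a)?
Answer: -62921/271 ≈ -232.18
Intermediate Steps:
G(t) = t²
H(a) = 2*a*(169 + a) (H(a) = (a + (-13)²)*(a + a) = (a + 169)*(2*a) = (169 + a)*(2*a) = 2*a*(169 + a))
(H(180) + U(202))/((14499 + 13790) - 28831) = (2*180*(169 + 180) + 202)/((14499 + 13790) - 28831) = (2*180*349 + 202)/(28289 - 28831) = (125640 + 202)/(-542) = 125842*(-1/542) = -62921/271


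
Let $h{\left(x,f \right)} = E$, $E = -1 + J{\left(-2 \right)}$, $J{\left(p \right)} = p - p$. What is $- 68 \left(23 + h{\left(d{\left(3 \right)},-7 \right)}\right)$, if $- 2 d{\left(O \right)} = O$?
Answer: $-1496$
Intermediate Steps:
$d{\left(O \right)} = - \frac{O}{2}$
$J{\left(p \right)} = 0$
$E = -1$ ($E = -1 + 0 = -1$)
$h{\left(x,f \right)} = -1$
$- 68 \left(23 + h{\left(d{\left(3 \right)},-7 \right)}\right) = - 68 \left(23 - 1\right) = \left(-68\right) 22 = -1496$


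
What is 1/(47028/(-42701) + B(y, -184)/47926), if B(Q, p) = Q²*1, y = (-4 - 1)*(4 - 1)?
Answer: -2046488126/2244256203 ≈ -0.91188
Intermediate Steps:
y = -15 (y = -5*3 = -15)
B(Q, p) = Q²
1/(47028/(-42701) + B(y, -184)/47926) = 1/(47028/(-42701) + (-15)²/47926) = 1/(47028*(-1/42701) + 225*(1/47926)) = 1/(-47028/42701 + 225/47926) = 1/(-2244256203/2046488126) = -2046488126/2244256203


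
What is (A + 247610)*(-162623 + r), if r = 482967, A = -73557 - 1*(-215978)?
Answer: 124944090664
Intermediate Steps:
A = 142421 (A = -73557 + 215978 = 142421)
(A + 247610)*(-162623 + r) = (142421 + 247610)*(-162623 + 482967) = 390031*320344 = 124944090664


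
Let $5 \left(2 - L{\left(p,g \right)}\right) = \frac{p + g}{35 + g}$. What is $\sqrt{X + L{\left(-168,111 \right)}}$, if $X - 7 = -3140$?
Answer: $\frac{i \sqrt{1668468290}}{730} \approx 55.955 i$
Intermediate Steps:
$X = -3133$ ($X = 7 - 3140 = -3133$)
$L{\left(p,g \right)} = 2 - \frac{g + p}{5 \left(35 + g\right)}$ ($L{\left(p,g \right)} = 2 - \frac{\left(p + g\right) \frac{1}{35 + g}}{5} = 2 - \frac{\left(g + p\right) \frac{1}{35 + g}}{5} = 2 - \frac{\frac{1}{35 + g} \left(g + p\right)}{5} = 2 - \frac{g + p}{5 \left(35 + g\right)}$)
$\sqrt{X + L{\left(-168,111 \right)}} = \sqrt{-3133 + \frac{350 - -168 + 9 \cdot 111}{5 \left(35 + 111\right)}} = \sqrt{-3133 + \frac{350 + 168 + 999}{5 \cdot 146}} = \sqrt{-3133 + \frac{1}{5} \cdot \frac{1}{146} \cdot 1517} = \sqrt{-3133 + \frac{1517}{730}} = \sqrt{- \frac{2285573}{730}} = \frac{i \sqrt{1668468290}}{730}$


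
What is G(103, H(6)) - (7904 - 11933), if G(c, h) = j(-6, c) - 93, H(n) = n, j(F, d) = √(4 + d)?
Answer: 3936 + √107 ≈ 3946.3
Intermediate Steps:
G(c, h) = -93 + √(4 + c) (G(c, h) = √(4 + c) - 93 = -93 + √(4 + c))
G(103, H(6)) - (7904 - 11933) = (-93 + √(4 + 103)) - (7904 - 11933) = (-93 + √107) - 1*(-4029) = (-93 + √107) + 4029 = 3936 + √107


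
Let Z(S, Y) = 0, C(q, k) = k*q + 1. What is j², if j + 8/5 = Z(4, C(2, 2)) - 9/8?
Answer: 11881/1600 ≈ 7.4256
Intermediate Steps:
C(q, k) = 1 + k*q
j = -109/40 (j = -8/5 + (0 - 9/8) = -8/5 - 9/8 = -109/40 ≈ -2.7250)
j² = (-109/40)² = 11881/1600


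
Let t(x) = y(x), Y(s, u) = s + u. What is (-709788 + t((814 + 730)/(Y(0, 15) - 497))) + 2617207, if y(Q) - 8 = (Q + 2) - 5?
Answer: 459688412/241 ≈ 1.9074e+6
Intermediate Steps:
y(Q) = 5 + Q (y(Q) = 8 + ((Q + 2) - 5) = 8 + ((2 + Q) - 5) = 8 + (-3 + Q) = 5 + Q)
t(x) = 5 + x
(-709788 + t((814 + 730)/(Y(0, 15) - 497))) + 2617207 = (-709788 + (5 + (814 + 730)/((0 + 15) - 497))) + 2617207 = (-709788 + (5 + 1544/(15 - 497))) + 2617207 = (-709788 + (5 + 1544/(-482))) + 2617207 = (-709788 + (5 + 1544*(-1/482))) + 2617207 = (-709788 + (5 - 772/241)) + 2617207 = (-709788 + 433/241) + 2617207 = -171058475/241 + 2617207 = 459688412/241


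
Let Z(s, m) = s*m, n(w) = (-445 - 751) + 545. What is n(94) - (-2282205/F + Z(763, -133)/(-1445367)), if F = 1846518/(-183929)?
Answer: -28973819745104783/127090294386 ≈ -2.2798e+5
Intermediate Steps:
n(w) = -651 (n(w) = -1196 + 545 = -651)
F = -1846518/183929 (F = 1846518*(-1/183929) = -1846518/183929 ≈ -10.039)
Z(s, m) = m*s
n(94) - (-2282205/F + Z(763, -133)/(-1445367)) = -651 - (-2282205/(-1846518/183929) - 133*763/(-1445367)) = -651 - (-2282205*(-183929/1846518) - 101479*(-1/1445367)) = -651 - (139921227815/615506 + 14497/206481) = -651 - 1*28891083963459497/127090294386 = -651 - 28891083963459497/127090294386 = -28973819745104783/127090294386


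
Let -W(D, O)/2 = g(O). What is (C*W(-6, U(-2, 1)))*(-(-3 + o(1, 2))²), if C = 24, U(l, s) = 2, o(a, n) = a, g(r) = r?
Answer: 384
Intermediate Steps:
W(D, O) = -2*O
(C*W(-6, U(-2, 1)))*(-(-3 + o(1, 2))²) = (24*(-2*2))*(-(-3 + 1)²) = (24*(-4))*(-1*(-2)²) = -(-96)*4 = -96*(-4) = 384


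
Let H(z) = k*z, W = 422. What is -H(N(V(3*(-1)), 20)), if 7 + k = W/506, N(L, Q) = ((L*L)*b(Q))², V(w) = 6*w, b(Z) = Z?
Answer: 65505024000/253 ≈ 2.5891e+8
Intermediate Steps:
N(L, Q) = L⁴*Q² (N(L, Q) = ((L*L)*Q)² = (L²*Q)² = (Q*L²)² = L⁴*Q²)
k = -1560/253 (k = -7 + 422/506 = -7 + 422*(1/506) = -7 + 211/253 = -1560/253 ≈ -6.1660)
H(z) = -1560*z/253
-H(N(V(3*(-1)), 20)) = -(-1560)*(6*(3*(-1)))⁴*20²/253 = -(-1560)*(6*(-3))⁴*400/253 = -(-1560)*(-18)⁴*400/253 = -(-1560)*104976*400/253 = -(-1560)*41990400/253 = -1*(-65505024000/253) = 65505024000/253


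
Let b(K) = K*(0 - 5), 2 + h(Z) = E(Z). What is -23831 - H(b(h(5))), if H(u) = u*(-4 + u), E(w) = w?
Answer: -24116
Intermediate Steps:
h(Z) = -2 + Z
b(K) = -5*K (b(K) = K*(-5) = -5*K)
-23831 - H(b(h(5))) = -23831 - (-5*(-2 + 5))*(-4 - 5*(-2 + 5)) = -23831 - (-5*3)*(-4 - 5*3) = -23831 - (-15)*(-4 - 15) = -23831 - (-15)*(-19) = -23831 - 1*285 = -23831 - 285 = -24116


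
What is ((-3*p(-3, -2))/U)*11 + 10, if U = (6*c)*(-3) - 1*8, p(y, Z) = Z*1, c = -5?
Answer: 443/41 ≈ 10.805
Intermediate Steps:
p(y, Z) = Z
U = 82 (U = (6*(-5))*(-3) - 1*8 = -30*(-3) - 8 = 90 - 8 = 82)
((-3*p(-3, -2))/U)*11 + 10 = (-3*(-2)/82)*11 + 10 = (6*(1/82))*11 + 10 = (3/41)*11 + 10 = 33/41 + 10 = 443/41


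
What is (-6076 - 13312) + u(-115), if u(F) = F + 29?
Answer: -19474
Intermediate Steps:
u(F) = 29 + F
(-6076 - 13312) + u(-115) = (-6076 - 13312) + (29 - 115) = -19388 - 86 = -19474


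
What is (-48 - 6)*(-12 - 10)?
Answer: 1188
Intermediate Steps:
(-48 - 6)*(-12 - 10) = -54*(-22) = 1188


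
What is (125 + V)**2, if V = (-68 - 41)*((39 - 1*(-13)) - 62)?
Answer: 1476225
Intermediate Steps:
V = 1090 (V = -109*((39 + 13) - 62) = -109*(52 - 62) = -109*(-10) = 1090)
(125 + V)**2 = (125 + 1090)**2 = 1215**2 = 1476225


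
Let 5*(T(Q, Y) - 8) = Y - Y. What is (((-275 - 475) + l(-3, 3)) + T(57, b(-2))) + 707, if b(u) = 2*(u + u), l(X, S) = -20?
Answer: -55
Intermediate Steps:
b(u) = 4*u (b(u) = 2*(2*u) = 4*u)
T(Q, Y) = 8 (T(Q, Y) = 8 + (Y - Y)/5 = 8 + (⅕)*0 = 8 + 0 = 8)
(((-275 - 475) + l(-3, 3)) + T(57, b(-2))) + 707 = (((-275 - 475) - 20) + 8) + 707 = ((-750 - 20) + 8) + 707 = (-770 + 8) + 707 = -762 + 707 = -55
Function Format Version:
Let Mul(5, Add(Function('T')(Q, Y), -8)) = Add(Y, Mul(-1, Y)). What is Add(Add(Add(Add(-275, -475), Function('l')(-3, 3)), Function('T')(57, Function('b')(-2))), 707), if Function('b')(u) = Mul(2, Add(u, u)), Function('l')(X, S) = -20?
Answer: -55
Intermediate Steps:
Function('b')(u) = Mul(4, u) (Function('b')(u) = Mul(2, Mul(2, u)) = Mul(4, u))
Function('T')(Q, Y) = 8 (Function('T')(Q, Y) = Add(8, Mul(Rational(1, 5), Add(Y, Mul(-1, Y)))) = Add(8, Mul(Rational(1, 5), 0)) = Add(8, 0) = 8)
Add(Add(Add(Add(-275, -475), Function('l')(-3, 3)), Function('T')(57, Function('b')(-2))), 707) = Add(Add(Add(Add(-275, -475), -20), 8), 707) = Add(Add(Add(-750, -20), 8), 707) = Add(Add(-770, 8), 707) = Add(-762, 707) = -55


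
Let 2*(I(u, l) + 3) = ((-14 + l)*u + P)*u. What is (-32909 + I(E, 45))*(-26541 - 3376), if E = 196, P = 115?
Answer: -17166554102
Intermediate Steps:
I(u, l) = -3 + u*(115 + u*(-14 + l))/2 (I(u, l) = -3 + (((-14 + l)*u + 115)*u)/2 = -3 + ((u*(-14 + l) + 115)*u)/2 = -3 + ((115 + u*(-14 + l))*u)/2 = -3 + (u*(115 + u*(-14 + l)))/2 = -3 + u*(115 + u*(-14 + l))/2)
(-32909 + I(E, 45))*(-26541 - 3376) = (-32909 + (-3 - 7*196**2 + (115/2)*196 + (1/2)*45*196**2))*(-26541 - 3376) = (-32909 + (-3 - 7*38416 + 11270 + (1/2)*45*38416))*(-29917) = (-32909 + (-3 - 268912 + 11270 + 864360))*(-29917) = (-32909 + 606715)*(-29917) = 573806*(-29917) = -17166554102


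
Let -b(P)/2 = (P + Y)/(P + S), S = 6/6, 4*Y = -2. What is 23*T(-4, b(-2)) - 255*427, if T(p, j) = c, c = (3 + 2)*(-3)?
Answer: -109230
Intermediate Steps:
Y = -½ (Y = (¼)*(-2) = -½ ≈ -0.50000)
S = 1 (S = 6*(⅙) = 1)
b(P) = -2*(-½ + P)/(1 + P) (b(P) = -2*(P - ½)/(P + 1) = -2*(-½ + P)/(1 + P))
c = -15 (c = 5*(-3) = -15)
T(p, j) = -15
23*T(-4, b(-2)) - 255*427 = 23*(-15) - 255*427 = -345 - 108885 = -109230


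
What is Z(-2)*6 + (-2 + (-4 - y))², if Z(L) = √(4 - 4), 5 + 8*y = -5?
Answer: 361/16 ≈ 22.563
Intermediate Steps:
y = -5/4 (y = -5/8 + (⅛)*(-5) = -5/8 - 5/8 = -5/4 ≈ -1.2500)
Z(L) = 0 (Z(L) = √0 = 0)
Z(-2)*6 + (-2 + (-4 - y))² = 0*6 + (-2 + (-4 - 1*(-5/4)))² = 0 + (-2 + (-4 + 5/4))² = 0 + (-2 - 11/4)² = 0 + (-19/4)² = 0 + 361/16 = 361/16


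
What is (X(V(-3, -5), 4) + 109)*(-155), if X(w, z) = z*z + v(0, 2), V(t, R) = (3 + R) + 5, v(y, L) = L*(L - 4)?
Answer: -18755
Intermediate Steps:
v(y, L) = L*(-4 + L)
V(t, R) = 8 + R
X(w, z) = -4 + z**2 (X(w, z) = z*z + 2*(-4 + 2) = z**2 + 2*(-2) = z**2 - 4 = -4 + z**2)
(X(V(-3, -5), 4) + 109)*(-155) = ((-4 + 4**2) + 109)*(-155) = ((-4 + 16) + 109)*(-155) = (12 + 109)*(-155) = 121*(-155) = -18755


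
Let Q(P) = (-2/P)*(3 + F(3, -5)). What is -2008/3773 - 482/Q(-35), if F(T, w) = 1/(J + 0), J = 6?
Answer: -190989682/71687 ≈ -2664.2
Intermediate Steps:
F(T, w) = 1/6 (F(T, w) = 1/(6 + 0) = 1/6)
Q(P) = -19/(3*P) (Q(P) = (-2/P)*(3 + 1/6) = -2/P*(19/6) = -19/(3*P))
-2008/3773 - 482/Q(-35) = -2008/3773 - 482/((-19/3/(-35))) = -2008*1/3773 - 482/((-19/3*(-1/35))) = -2008/3773 - 482/19/105 = -2008/3773 - 482*105/19 = -2008/3773 - 50610/19 = -190989682/71687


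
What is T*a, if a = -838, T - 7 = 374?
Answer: -319278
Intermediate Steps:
T = 381 (T = 7 + 374 = 381)
T*a = 381*(-838) = -319278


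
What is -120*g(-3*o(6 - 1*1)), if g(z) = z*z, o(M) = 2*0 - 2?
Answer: -4320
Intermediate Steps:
o(M) = -2 (o(M) = 0 - 2 = -2)
g(z) = z²
-120*g(-3*o(6 - 1*1)) = -120*(-3*(-2))² = -120*6² = -120*36 = -4320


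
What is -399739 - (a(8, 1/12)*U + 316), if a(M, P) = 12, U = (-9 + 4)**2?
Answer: -400355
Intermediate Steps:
U = 25 (U = (-5)**2 = 25)
-399739 - (a(8, 1/12)*U + 316) = -399739 - (12*25 + 316) = -399739 - (300 + 316) = -399739 - 1*616 = -399739 - 616 = -400355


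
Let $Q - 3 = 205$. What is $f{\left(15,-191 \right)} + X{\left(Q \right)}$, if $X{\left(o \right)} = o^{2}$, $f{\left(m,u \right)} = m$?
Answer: $43279$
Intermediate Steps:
$Q = 208$ ($Q = 3 + 205 = 208$)
$f{\left(15,-191 \right)} + X{\left(Q \right)} = 15 + 208^{2} = 15 + 43264 = 43279$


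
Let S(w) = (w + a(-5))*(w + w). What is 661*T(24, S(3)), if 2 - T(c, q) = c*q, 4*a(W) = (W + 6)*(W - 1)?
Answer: -141454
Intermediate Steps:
a(W) = (-1 + W)*(6 + W)/4 (a(W) = ((W + 6)*(W - 1))/4 = ((6 + W)*(-1 + W))/4 = ((-1 + W)*(6 + W))/4 = (-1 + W)*(6 + W)/4)
S(w) = 2*w*(-3/2 + w) (S(w) = (w + (-3/2 + (¼)*(-5)² + (5/4)*(-5)))*(w + w) = (w + (-3/2 + (¼)*25 - 25/4))*(2*w) = (w + (-3/2 + 25/4 - 25/4))*(2*w) = (w - 3/2)*(2*w) = (-3/2 + w)*(2*w) = 2*w*(-3/2 + w))
T(c, q) = 2 - c*q
661*T(24, S(3)) = 661*(2 - 1*24*3*(-3 + 2*3)) = 661*(2 - 1*24*3*(-3 + 6)) = 661*(2 - 1*24*3*3) = 661*(2 - 1*24*9) = 661*(2 - 216) = 661*(-214) = -141454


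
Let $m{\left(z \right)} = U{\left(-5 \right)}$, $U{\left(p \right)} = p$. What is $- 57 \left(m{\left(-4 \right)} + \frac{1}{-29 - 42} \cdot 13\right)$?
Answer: $\frac{20976}{71} \approx 295.44$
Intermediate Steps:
$m{\left(z \right)} = -5$
$- 57 \left(m{\left(-4 \right)} + \frac{1}{-29 - 42} \cdot 13\right) = - 57 \left(-5 + \frac{1}{-29 - 42} \cdot 13\right) = - 57 \left(-5 + \frac{1}{-71} \cdot 13\right) = - 57 \left(-5 - \frac{13}{71}\right) = \left(-57\right) \left(- \frac{368}{71}\right) = \frac{20976}{71}$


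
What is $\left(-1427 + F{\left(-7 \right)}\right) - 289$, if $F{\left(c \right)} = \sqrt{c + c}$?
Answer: $-1716 + i \sqrt{14} \approx -1716.0 + 3.7417 i$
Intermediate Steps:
$F{\left(c \right)} = \sqrt{2} \sqrt{c}$ ($F{\left(c \right)} = \sqrt{2 c} = \sqrt{2} \sqrt{c}$)
$\left(-1427 + F{\left(-7 \right)}\right) - 289 = \left(-1427 + \sqrt{2} \sqrt{-7}\right) - 289 = \left(-1427 + \sqrt{2} i \sqrt{7}\right) - 289 = \left(-1427 + i \sqrt{14}\right) - 289 = -1716 + i \sqrt{14}$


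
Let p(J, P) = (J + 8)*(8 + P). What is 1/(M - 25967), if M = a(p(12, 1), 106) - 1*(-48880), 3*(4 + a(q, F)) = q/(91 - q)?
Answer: 89/2038841 ≈ 4.3652e-5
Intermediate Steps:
p(J, P) = (8 + J)*(8 + P)
a(q, F) = -4 + q/(3*(91 - q)) (a(q, F) = -4 + (q/(91 - q))/3 = -4 + q/(3*(91 - q)))
M = 4349904/89 (M = 13*(84 - (64 + 8*12 + 8*1 + 12*1))/(3*(-91 + (64 + 8*12 + 8*1 + 12*1))) - 1*(-48880) = 13*(84 - (64 + 96 + 8 + 12))/(3*(-91 + (64 + 96 + 8 + 12))) + 48880 = 13*(84 - 1*180)/(3*(-91 + 180)) + 48880 = (13/3)*(84 - 180)/89 + 48880 = (13/3)*(1/89)*(-96) + 48880 = -416/89 + 48880 = 4349904/89 ≈ 48875.)
1/(M - 25967) = 1/(4349904/89 - 25967) = 1/(2038841/89) = 89/2038841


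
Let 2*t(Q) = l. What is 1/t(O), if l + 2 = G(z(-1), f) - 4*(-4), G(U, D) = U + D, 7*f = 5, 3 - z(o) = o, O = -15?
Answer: 14/131 ≈ 0.10687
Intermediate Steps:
z(o) = 3 - o
f = 5/7 (f = (1/7)*5 = 5/7 ≈ 0.71429)
G(U, D) = D + U
l = 131/7 (l = -2 + ((5/7 + (3 - 1*(-1))) - 4*(-4)) = -2 + ((5/7 + (3 + 1)) + 16) = -2 + ((5/7 + 4) + 16) = -2 + (33/7 + 16) = -2 + 145/7 = 131/7 ≈ 18.714)
t(Q) = 131/14 (t(Q) = (1/2)*(131/7) = 131/14)
1/t(O) = 1/(131/14) = 14/131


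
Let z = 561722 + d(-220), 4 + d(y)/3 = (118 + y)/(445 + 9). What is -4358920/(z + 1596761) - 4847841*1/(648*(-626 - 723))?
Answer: 41954406774079/11897518655448 ≈ 3.5263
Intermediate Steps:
d(y) = -2547/227 + 3*y/454 (d(y) = -12 + 3*((118 + y)/(445 + 9)) = -12 + 3*((118 + y)/454) = -12 + 3*((118 + y)*(1/454)) = -12 + 3*(59/227 + y/454) = -12 + (177/227 + 3*y/454) = -2547/227 + 3*y/454)
z = 127508017/227 (z = 561722 + (-2547/227 + (3/454)*(-220)) = 561722 + (-2547/227 - 330/227) = 561722 - 2877/227 = 127508017/227 ≈ 5.6171e+5)
-4358920/(z + 1596761) - 4847841*1/(648*(-626 - 723)) = -4358920/(127508017/227 + 1596761) - 4847841*1/(648*(-626 - 723)) = -4358920/489972764/227 - 4847841/(648*(-1349)) = -4358920*227/489972764 - 4847841/(-874152) = -247368710/122493191 - 4847841*(-1/874152) = -247368710/122493191 + 538649/97128 = 41954406774079/11897518655448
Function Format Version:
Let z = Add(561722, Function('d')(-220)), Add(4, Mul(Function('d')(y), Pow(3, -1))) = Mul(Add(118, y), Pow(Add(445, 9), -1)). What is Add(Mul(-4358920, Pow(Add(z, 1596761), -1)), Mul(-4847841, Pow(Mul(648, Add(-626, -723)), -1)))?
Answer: Rational(41954406774079, 11897518655448) ≈ 3.5263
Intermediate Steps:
Function('d')(y) = Add(Rational(-2547, 227), Mul(Rational(3, 454), y)) (Function('d')(y) = Add(-12, Mul(3, Mul(Add(118, y), Pow(Add(445, 9), -1)))) = Add(-12, Mul(3, Mul(Add(118, y), Pow(454, -1)))) = Add(-12, Mul(3, Mul(Add(118, y), Rational(1, 454)))) = Add(-12, Mul(3, Add(Rational(59, 227), Mul(Rational(1, 454), y)))) = Add(-12, Add(Rational(177, 227), Mul(Rational(3, 454), y))) = Add(Rational(-2547, 227), Mul(Rational(3, 454), y)))
z = Rational(127508017, 227) (z = Add(561722, Add(Rational(-2547, 227), Mul(Rational(3, 454), -220))) = Add(561722, Add(Rational(-2547, 227), Rational(-330, 227))) = Add(561722, Rational(-2877, 227)) = Rational(127508017, 227) ≈ 5.6171e+5)
Add(Mul(-4358920, Pow(Add(z, 1596761), -1)), Mul(-4847841, Pow(Mul(648, Add(-626, -723)), -1))) = Add(Mul(-4358920, Pow(Add(Rational(127508017, 227), 1596761), -1)), Mul(-4847841, Pow(Mul(648, Add(-626, -723)), -1))) = Add(Mul(-4358920, Pow(Rational(489972764, 227), -1)), Mul(-4847841, Pow(Mul(648, -1349), -1))) = Add(Mul(-4358920, Rational(227, 489972764)), Mul(-4847841, Pow(-874152, -1))) = Add(Rational(-247368710, 122493191), Mul(-4847841, Rational(-1, 874152))) = Add(Rational(-247368710, 122493191), Rational(538649, 97128)) = Rational(41954406774079, 11897518655448)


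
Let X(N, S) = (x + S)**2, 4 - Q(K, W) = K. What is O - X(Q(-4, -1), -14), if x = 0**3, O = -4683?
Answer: -4879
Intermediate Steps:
Q(K, W) = 4 - K
x = 0
X(N, S) = S**2 (X(N, S) = (0 + S)**2 = S**2)
O - X(Q(-4, -1), -14) = -4683 - 1*(-14)**2 = -4683 - 1*196 = -4683 - 196 = -4879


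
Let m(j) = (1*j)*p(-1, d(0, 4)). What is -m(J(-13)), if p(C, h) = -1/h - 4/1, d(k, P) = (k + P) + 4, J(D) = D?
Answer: -429/8 ≈ -53.625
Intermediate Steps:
d(k, P) = 4 + P + k (d(k, P) = (P + k) + 4 = 4 + P + k)
p(C, h) = -4 - 1/h (p(C, h) = -1/h - 4*1 = -1/h - 4 = -4 - 1/h)
m(j) = -33*j/8 (m(j) = (1*j)*(-4 - 1/(4 + 4 + 0)) = j*(-4 - 1/8) = j*(-33/8) = -33*j/8)
-m(J(-13)) = -(-33)*(-13)/8 = -1*429/8 = -429/8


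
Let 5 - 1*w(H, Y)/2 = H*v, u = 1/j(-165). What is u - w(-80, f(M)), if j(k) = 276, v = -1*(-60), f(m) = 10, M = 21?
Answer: -2652359/276 ≈ -9610.0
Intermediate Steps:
v = 60
u = 1/276 ≈ 0.0036232
w(H, Y) = 10 - 120*H (w(H, Y) = 10 - 2*H*60 = 10 - 120*H)
u - w(-80, f(M)) = 1/276 - (10 - 120*(-80)) = 1/276 - (10 + 9600) = 1/276 - 1*9610 = 1/276 - 9610 = -2652359/276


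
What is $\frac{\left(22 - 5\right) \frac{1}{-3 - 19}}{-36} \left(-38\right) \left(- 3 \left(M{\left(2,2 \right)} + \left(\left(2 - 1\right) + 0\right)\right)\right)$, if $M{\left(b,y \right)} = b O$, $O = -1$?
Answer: $- \frac{323}{132} \approx -2.447$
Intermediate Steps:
$M{\left(b,y \right)} = - b$ ($M{\left(b,y \right)} = b \left(-1\right) = - b$)
$\frac{\left(22 - 5\right) \frac{1}{-3 - 19}}{-36} \left(-38\right) \left(- 3 \left(M{\left(2,2 \right)} + \left(\left(2 - 1\right) + 0\right)\right)\right) = \frac{\left(22 - 5\right) \frac{1}{-3 - 19}}{-36} \left(-38\right) \left(- 3 \left(\left(-1\right) 2 + \left(\left(2 - 1\right) + 0\right)\right)\right) = \frac{17}{-22} \left(- \frac{1}{36}\right) \left(-38\right) \left(- 3 \left(-2 + \left(1 + 0\right)\right)\right) = 17 \left(- \frac{1}{22}\right) \left(- \frac{1}{36}\right) \left(-38\right) \left(- 3 \left(-2 + 1\right)\right) = \left(- \frac{17}{22}\right) \left(- \frac{1}{36}\right) \left(-38\right) \left(\left(-3\right) \left(-1\right)\right) = \frac{17}{792} \left(-38\right) 3 = \left(- \frac{323}{396}\right) 3 = - \frac{323}{132}$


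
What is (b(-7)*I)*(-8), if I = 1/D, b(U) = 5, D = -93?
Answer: 40/93 ≈ 0.43011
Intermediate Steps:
I = -1/93 (I = 1/(-93) = -1/93 ≈ -0.010753)
(b(-7)*I)*(-8) = (5*(-1/93))*(-8) = -5/93*(-8) = 40/93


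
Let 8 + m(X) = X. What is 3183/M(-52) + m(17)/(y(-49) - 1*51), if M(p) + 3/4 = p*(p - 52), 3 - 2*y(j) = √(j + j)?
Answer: 87491190/214105471 + 126*I*√2/9899 ≈ 0.40864 + 0.018001*I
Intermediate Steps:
y(j) = 3/2 - √2*√j/2 (y(j) = 3/2 - √(j + j)/2 = 3/2 - √2*√j/2)
M(p) = -¾ + p*(-52 + p) (M(p) = -¾ + p*(p - 52) = -¾ + p*(-52 + p))
m(X) = -8 + X
3183/M(-52) + m(17)/(y(-49) - 1*51) = 3183/(-¾ + (-52)² - 52*(-52)) + (-8 + 17)/((3/2 - √2*√(-49)/2) - 1*51) = 3183/(-¾ + 2704 + 2704) + 9/((3/2 - √2*7*I/2) - 51) = 3183/(21629/4) + 9/((3/2 - 7*I*√2/2) - 51) = 3183*(4/21629) + 9/(-99/2 - 7*I*√2/2) = 12732/21629 + 9/(-99/2 - 7*I*√2/2)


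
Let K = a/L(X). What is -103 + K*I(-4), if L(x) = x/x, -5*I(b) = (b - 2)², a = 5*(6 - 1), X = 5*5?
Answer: -283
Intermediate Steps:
X = 25
a = 25 (a = 5*5 = 25)
I(b) = -(-2 + b)²/5 (I(b) = -(b - 2)²/5 = -(-2 + b)²/5)
L(x) = 1
K = 25 (K = 25/1 = 25*1 = 25)
-103 + K*I(-4) = -103 + 25*(-(-2 - 4)²/5) = -103 + 25*(-⅕*(-6)²) = -103 + 25*(-⅕*36) = -103 + 25*(-36/5) = -103 - 180 = -283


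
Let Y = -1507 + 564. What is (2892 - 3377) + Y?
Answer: -1428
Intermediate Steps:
Y = -943
(2892 - 3377) + Y = (2892 - 3377) - 943 = -485 - 943 = -1428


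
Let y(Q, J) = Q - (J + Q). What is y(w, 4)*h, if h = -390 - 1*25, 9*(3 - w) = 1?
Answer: 1660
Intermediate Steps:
w = 26/9 (w = 3 - 1/9*1 = 3 - 1/9 = 26/9 ≈ 2.8889)
h = -415 (h = -390 - 25 = -415)
y(Q, J) = -J (y(Q, J) = Q + (-J - Q) = -J)
y(w, 4)*h = -1*4*(-415) = -4*(-415) = 1660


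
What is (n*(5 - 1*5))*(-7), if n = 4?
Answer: 0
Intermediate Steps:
(n*(5 - 1*5))*(-7) = (4*(5 - 1*5))*(-7) = (4*(5 - 5))*(-7) = (4*0)*(-7) = 0*(-7) = 0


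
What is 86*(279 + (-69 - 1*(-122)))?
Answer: 28552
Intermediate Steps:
86*(279 + (-69 - 1*(-122))) = 86*(279 + (-69 + 122)) = 86*(279 + 53) = 86*332 = 28552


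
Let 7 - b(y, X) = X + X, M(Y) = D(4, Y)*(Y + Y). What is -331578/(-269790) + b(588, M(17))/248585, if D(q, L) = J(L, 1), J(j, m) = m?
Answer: 2746961998/2235524905 ≈ 1.2288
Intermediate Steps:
D(q, L) = 1
M(Y) = 2*Y (M(Y) = 1*(Y + Y) = 1*(2*Y) = 2*Y)
b(y, X) = 7 - 2*X (b(y, X) = 7 - (X + X) = 7 - 2*X)
-331578/(-269790) + b(588, M(17))/248585 = -331578/(-269790) + (7 - 4*17)/248585 = -331578*(-1/269790) + (7 - 2*34)*(1/248585) = 55263/44965 + (7 - 68)*(1/248585) = 55263/44965 - 61*1/248585 = 55263/44965 - 61/248585 = 2746961998/2235524905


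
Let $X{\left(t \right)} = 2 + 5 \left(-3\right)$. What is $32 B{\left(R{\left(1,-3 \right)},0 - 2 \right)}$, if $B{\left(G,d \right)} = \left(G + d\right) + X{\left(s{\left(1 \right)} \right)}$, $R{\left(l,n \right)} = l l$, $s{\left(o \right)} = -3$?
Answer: $-448$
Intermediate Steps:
$X{\left(t \right)} = -13$ ($X{\left(t \right)} = 2 - 15 = -13$)
$R{\left(l,n \right)} = l^{2}$
$B{\left(G,d \right)} = -13 + G + d$ ($B{\left(G,d \right)} = \left(G + d\right) - 13 = -13 + G + d$)
$32 B{\left(R{\left(1,-3 \right)},0 - 2 \right)} = 32 \left(-13 + 1^{2} + \left(0 - 2\right)\right) = 32 \left(-13 + 1 - 2\right) = 32 \left(-14\right) = -448$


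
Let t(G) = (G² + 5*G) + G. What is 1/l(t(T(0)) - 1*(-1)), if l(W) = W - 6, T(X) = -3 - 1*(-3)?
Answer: -⅕ ≈ -0.20000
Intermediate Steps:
T(X) = 0 (T(X) = -3 + 3 = 0)
t(G) = G² + 6*G
l(W) = -6 + W
1/l(t(T(0)) - 1*(-1)) = 1/(-6 + (0*(6 + 0) - 1*(-1))) = 1/(-6 + (0*6 + 1)) = 1/(-6 + (0 + 1)) = 1/(-6 + 1) = 1/(-5) = -⅕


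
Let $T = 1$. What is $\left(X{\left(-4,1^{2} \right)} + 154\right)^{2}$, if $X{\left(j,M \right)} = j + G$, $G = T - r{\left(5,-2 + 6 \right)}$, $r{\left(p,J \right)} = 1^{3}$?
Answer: $22500$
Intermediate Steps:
$r{\left(p,J \right)} = 1$
$G = 0$ ($G = 1 - 1 = 0$)
$X{\left(j,M \right)} = j$ ($X{\left(j,M \right)} = j + 0 = j$)
$\left(X{\left(-4,1^{2} \right)} + 154\right)^{2} = \left(-4 + 154\right)^{2} = 150^{2} = 22500$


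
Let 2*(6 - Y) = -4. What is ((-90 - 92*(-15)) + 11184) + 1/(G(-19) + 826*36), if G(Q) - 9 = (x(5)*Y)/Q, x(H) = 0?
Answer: 371039131/29745 ≈ 12474.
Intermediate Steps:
Y = 8 (Y = 6 - ½*(-4) = 6 + 2 = 8)
G(Q) = 9 (G(Q) = 9 + (0*8)/Q = 9 + 0/Q = 9 + 0 = 9)
((-90 - 92*(-15)) + 11184) + 1/(G(-19) + 826*36) = ((-90 - 92*(-15)) + 11184) + 1/(9 + 826*36) = ((-90 + 1380) + 11184) + 1/(9 + 29736) = (1290 + 11184) + 1/29745 = 12474 + 1/29745 = 371039131/29745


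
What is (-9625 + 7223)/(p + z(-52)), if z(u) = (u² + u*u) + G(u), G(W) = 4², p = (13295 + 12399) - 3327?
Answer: -2402/27791 ≈ -0.086431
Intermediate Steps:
p = 22367 (p = 25694 - 3327 = 22367)
G(W) = 16
z(u) = 16 + 2*u² (z(u) = (u² + u*u) + 16 = (u² + u²) + 16 = 2*u² + 16 = 16 + 2*u²)
(-9625 + 7223)/(p + z(-52)) = (-9625 + 7223)/(22367 + (16 + 2*(-52)²)) = -2402/(22367 + (16 + 2*2704)) = -2402/(22367 + (16 + 5408)) = -2402/(22367 + 5424) = -2402/27791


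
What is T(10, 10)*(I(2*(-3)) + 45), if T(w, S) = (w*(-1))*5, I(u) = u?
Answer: -1950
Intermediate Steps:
T(w, S) = -5*w (T(w, S) = -w*5 = -5*w)
T(10, 10)*(I(2*(-3)) + 45) = (-5*10)*(2*(-3) + 45) = -50*(-6 + 45) = -50*39 = -1950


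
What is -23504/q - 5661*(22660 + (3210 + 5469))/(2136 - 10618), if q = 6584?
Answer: 145983574901/6980686 ≈ 20913.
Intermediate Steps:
-23504/q - 5661*(22660 + (3210 + 5469))/(2136 - 10618) = -23504/6584 - 5661*(22660 + (3210 + 5469))/(2136 - 10618) = -23504*1/6584 - 5661/((-8482/(22660 + 8679))) = -2938/823 - 5661/((-8482/31339)) = -2938/823 - 5661/((-8482*1/31339)) = -2938/823 - 5661/(-8482/31339) = -2938/823 - 5661*(-31339/8482) = -2938/823 + 177410079/8482 = 145983574901/6980686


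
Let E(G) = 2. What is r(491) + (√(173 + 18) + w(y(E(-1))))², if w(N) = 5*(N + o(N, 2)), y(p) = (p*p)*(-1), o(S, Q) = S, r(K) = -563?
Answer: 1228 - 80*√191 ≈ 122.38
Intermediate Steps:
y(p) = -p² (y(p) = p²*(-1) = -p²)
w(N) = 10*N (w(N) = 5*(N + N) = 5*(2*N) = 10*N)
r(491) + (√(173 + 18) + w(y(E(-1))))² = -563 + (√(173 + 18) + 10*(-1*2²))² = -563 + (√191 + 10*(-1*4))² = -563 + (√191 + 10*(-4))² = -563 + (√191 - 40)² = -563 + (-40 + √191)²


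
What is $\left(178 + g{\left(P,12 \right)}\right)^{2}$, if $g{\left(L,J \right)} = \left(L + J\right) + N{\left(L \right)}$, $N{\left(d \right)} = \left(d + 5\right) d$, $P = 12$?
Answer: $164836$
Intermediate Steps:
$N{\left(d \right)} = d \left(5 + d\right)$ ($N{\left(d \right)} = \left(5 + d\right) d = d \left(5 + d\right)$)
$g{\left(L,J \right)} = J + L + L \left(5 + L\right)$ ($g{\left(L,J \right)} = \left(L + J\right) + L \left(5 + L\right) = \left(J + L\right) + L \left(5 + L\right) = J + L + L \left(5 + L\right)$)
$\left(178 + g{\left(P,12 \right)}\right)^{2} = \left(178 + \left(12 + 12 + 12 \left(5 + 12\right)\right)\right)^{2} = \left(178 + \left(12 + 12 + 12 \cdot 17\right)\right)^{2} = \left(178 + \left(12 + 12 + 204\right)\right)^{2} = \left(178 + 228\right)^{2} = 406^{2} = 164836$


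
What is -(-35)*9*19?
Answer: 5985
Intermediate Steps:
-(-35)*9*19 = -35*(-9)*19 = 315*19 = 5985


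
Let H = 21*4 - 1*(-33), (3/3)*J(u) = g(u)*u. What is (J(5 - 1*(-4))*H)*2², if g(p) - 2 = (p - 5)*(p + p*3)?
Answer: 614952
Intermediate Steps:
g(p) = 2 + 4*p*(-5 + p) (g(p) = 2 + (p - 5)*(p + p*3) = 2 + (-5 + p)*(p + 3*p) = 2 + (-5 + p)*(4*p) = 2 + 4*p*(-5 + p))
J(u) = u*(2 - 20*u + 4*u²) (J(u) = (2 - 20*u + 4*u²)*u = u*(2 - 20*u + 4*u²))
H = 117 (H = 84 + 33 = 117)
(J(5 - 1*(-4))*H)*2² = ((2*(5 - 1*(-4))*(1 - 10*(5 - 1*(-4)) + 2*(5 - 1*(-4))²))*117)*2² = ((2*(5 + 4)*(1 - 10*(5 + 4) + 2*(5 + 4)²))*117)*4 = ((2*9*(1 - 10*9 + 2*9²))*117)*4 = ((2*9*(1 - 90 + 2*81))*117)*4 = ((2*9*(1 - 90 + 162))*117)*4 = ((2*9*73)*117)*4 = (1314*117)*4 = 153738*4 = 614952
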